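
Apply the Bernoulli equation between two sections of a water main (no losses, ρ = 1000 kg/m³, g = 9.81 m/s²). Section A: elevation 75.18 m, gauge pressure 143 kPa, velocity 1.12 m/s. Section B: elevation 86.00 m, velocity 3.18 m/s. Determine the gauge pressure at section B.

P₂ ≈ 32.4 kPa

Pressure head at A: ψ₁ = P₁/(ρg) = 143×1000 / (1000 × 9.81) = 14.58 m.
Velocity heads: v₁²/2g = 1.12²/19.62 = 0.064 m; v₂²/2g = 3.18²/19.62 = 0.515 m.
Total head H = z₁ + ψ₁ + v₁²/2g = 75.18 + 14.58 + 0.064 = 89.82 m.
ψ₂ = H − z₂ − v₂²/2g = 89.82 − 86.00 − 0.515 = 3.30 m.
P₂ = ρgψ₂ = 1000 × 9.81 × 3.30 ≈ 32.4 kPa.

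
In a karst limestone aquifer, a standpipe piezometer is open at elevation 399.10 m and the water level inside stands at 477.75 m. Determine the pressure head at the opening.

Total head h = 477.75 m (the water-surface elevation in the piezometer).
Pressure head ψ = h − z = 477.75 − 399.10 = 78.65 m.

ψ ≈ 78.65 m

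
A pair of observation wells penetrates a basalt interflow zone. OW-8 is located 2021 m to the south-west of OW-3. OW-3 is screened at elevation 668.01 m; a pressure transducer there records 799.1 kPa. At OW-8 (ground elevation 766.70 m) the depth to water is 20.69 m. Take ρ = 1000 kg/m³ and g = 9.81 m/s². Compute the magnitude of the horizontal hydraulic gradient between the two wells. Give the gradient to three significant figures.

i ≈ 0.00171

Pressure head at OW-3: ψ = P/(ρg) = 799.1×1000 / (1000 × 9.81) = 81.46 m.
Total head at OW-3: h = z + ψ = 668.01 + 81.46 = 749.47 m.
Total head at OW-8: h = 766.70 − 20.69 = 746.01 m.
Head difference: h(OW-3) − h(OW-8) = 749.47 − 746.01 = 3.46 m.
Hydraulic gradient: i = |Δh| / L = 3.46 / 2021 = 0.00171.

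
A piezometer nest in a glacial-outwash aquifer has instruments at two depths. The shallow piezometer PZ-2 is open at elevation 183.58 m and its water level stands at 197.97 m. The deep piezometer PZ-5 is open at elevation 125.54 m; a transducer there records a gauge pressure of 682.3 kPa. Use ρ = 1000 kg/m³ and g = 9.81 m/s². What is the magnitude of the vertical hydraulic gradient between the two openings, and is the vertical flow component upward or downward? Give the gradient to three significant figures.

Total head at PZ-2: h = 197.97 m (water level in the standpipe).
Pressure head at PZ-5: ψ = P/(ρg) = 682.3×1000 / (1000 × 9.81) = 69.55 m.
Total head at PZ-5: h = z + ψ = 125.54 + 69.55 = 195.09 m.
Δh = h(PZ-2) − h(PZ-5) = 197.97 − 195.09 = 2.88 m.
Vertical separation Δz = 183.58 − 125.54 = 58.04 m.
|i_v| = |Δh| / Δz = 2.88 / 58.04 = 0.0496.
Head is higher in the shallow piezometer, so vertical flow is downward (recharge condition).

|i_v| ≈ 0.0496; vertical flow is downward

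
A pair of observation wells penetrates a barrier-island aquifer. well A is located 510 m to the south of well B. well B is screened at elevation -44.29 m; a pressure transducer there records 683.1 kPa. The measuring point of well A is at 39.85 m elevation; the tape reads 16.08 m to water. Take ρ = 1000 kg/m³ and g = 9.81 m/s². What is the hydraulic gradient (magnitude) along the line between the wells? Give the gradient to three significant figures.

i ≈ 0.00308

Pressure head at well B: ψ = P/(ρg) = 683.1×1000 / (1000 × 9.81) = 69.63 m.
Total head at well B: h = z + ψ = -44.29 + 69.63 = 25.34 m.
Total head at well A: h = 39.85 − 16.08 = 23.77 m.
Head difference: h(well B) − h(well A) = 25.34 − 23.77 = 1.57 m.
Hydraulic gradient: i = |Δh| / L = 1.57 / 510 = 0.00308.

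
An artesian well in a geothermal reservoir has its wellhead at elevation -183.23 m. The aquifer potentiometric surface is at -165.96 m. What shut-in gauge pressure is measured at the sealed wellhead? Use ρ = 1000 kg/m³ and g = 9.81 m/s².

P ≈ 169 kPa

Head above the cap: Δh = -165.96 − (-183.23) = 17.27 m.
P = ρgΔh = 1000 × 9.81 × 17.27 = 169419 Pa ≈ 169 kPa.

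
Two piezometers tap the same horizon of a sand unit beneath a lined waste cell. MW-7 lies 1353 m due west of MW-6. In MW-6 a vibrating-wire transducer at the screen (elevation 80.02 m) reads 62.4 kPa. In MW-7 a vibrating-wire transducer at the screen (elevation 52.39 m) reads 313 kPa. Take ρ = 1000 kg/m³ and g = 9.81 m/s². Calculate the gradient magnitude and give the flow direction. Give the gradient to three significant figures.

Pressure head at MW-6: ψ = P/(ρg) = 62.4×1000 / (1000 × 9.81) = 6.36 m.
Total head at MW-6: h = z + ψ = 80.02 + 6.36 = 86.38 m.
Pressure head at MW-7: ψ = P/(ρg) = 313×1000 / (1000 × 9.81) = 31.91 m.
Total head at MW-7: h = z + ψ = 52.39 + 31.91 = 84.30 m.
Head difference: h(MW-6) − h(MW-7) = 86.38 − 84.30 = 2.08 m.
Hydraulic gradient: i = |Δh| / L = 2.08 / 1353 = 0.00154.
Flow is from higher to lower head: from MW-6 toward MW-7, i.e. toward the west.

i ≈ 0.00154; groundwater flows toward the west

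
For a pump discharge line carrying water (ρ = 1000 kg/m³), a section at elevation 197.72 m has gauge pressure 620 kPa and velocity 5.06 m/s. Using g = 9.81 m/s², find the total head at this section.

Pressure head ψ = P/(ρg) = 620×1000 / (1000 × 9.81) = 63.20 m.
Velocity head = v²/(2g) = 5.06² / (2 × 9.81) = 1.305 m.
h = z + ψ + v²/(2g) = 197.72 + 63.20 + 1.305 = 262.23 m.

h ≈ 262.23 m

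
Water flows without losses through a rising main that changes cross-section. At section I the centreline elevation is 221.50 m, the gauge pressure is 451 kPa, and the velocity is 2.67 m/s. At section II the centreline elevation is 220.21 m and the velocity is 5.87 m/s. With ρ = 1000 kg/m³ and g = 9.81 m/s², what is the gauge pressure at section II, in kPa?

P₂ ≈ 450 kPa

Pressure head at I: ψ₁ = P₁/(ρg) = 451×1000 / (1000 × 9.81) = 45.97 m.
Velocity heads: v₁²/2g = 2.67²/19.62 = 0.363 m; v₂²/2g = 5.87²/19.62 = 1.756 m.
Total head H = z₁ + ψ₁ + v₁²/2g = 221.50 + 45.97 + 0.363 = 267.83 m.
ψ₂ = H − z₂ − v₂²/2g = 267.83 − 220.21 − 1.756 = 45.86 m.
P₂ = ρgψ₂ = 1000 × 9.81 × 45.86 ≈ 450 kPa.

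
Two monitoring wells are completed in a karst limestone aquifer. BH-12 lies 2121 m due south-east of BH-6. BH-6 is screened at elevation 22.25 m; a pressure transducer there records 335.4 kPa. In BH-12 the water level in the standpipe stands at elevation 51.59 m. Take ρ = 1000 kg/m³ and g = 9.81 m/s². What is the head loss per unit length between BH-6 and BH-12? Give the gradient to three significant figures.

i ≈ 0.00229 m/m

Pressure head at BH-6: ψ = P/(ρg) = 335.4×1000 / (1000 × 9.81) = 34.19 m.
Total head at BH-6: h = z + ψ = 22.25 + 34.19 = 56.44 m.
Total head at BH-12: h = 51.59 m (water level in the piezometer is the total head).
Head difference: h(BH-6) − h(BH-12) = 56.44 − 51.59 = 4.85 m.
Hydraulic gradient: i = |Δh| / L = 4.85 / 2121 = 0.00229.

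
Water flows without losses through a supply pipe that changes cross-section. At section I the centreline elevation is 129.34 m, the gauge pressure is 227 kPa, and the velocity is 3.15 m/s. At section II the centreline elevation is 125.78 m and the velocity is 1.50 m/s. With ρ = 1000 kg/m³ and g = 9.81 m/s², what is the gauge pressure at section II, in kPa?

Pressure head at I: ψ₁ = P₁/(ρg) = 227×1000 / (1000 × 9.81) = 23.14 m.
Velocity heads: v₁²/2g = 3.15²/19.62 = 0.506 m; v₂²/2g = 1.50²/19.62 = 0.115 m.
Total head H = z₁ + ψ₁ + v₁²/2g = 129.34 + 23.14 + 0.506 = 152.99 m.
ψ₂ = H − z₂ − v₂²/2g = 152.99 − 125.78 − 0.115 = 27.10 m.
P₂ = ρgψ₂ = 1000 × 9.81 × 27.10 ≈ 266 kPa.

P₂ ≈ 266 kPa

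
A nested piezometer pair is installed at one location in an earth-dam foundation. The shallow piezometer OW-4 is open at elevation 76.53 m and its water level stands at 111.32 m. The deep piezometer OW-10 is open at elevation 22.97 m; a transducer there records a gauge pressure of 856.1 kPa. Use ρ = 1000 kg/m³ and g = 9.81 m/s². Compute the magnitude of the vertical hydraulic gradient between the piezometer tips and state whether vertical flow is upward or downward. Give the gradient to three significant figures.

|i_v| ≈ 0.0202; vertical flow is downward

Total head at OW-4: h = 111.32 m (water level in the standpipe).
Pressure head at OW-10: ψ = P/(ρg) = 856.1×1000 / (1000 × 9.81) = 87.27 m.
Total head at OW-10: h = z + ψ = 22.97 + 87.27 = 110.24 m.
Δh = h(OW-4) − h(OW-10) = 111.32 − 110.24 = 1.08 m.
Vertical separation Δz = 76.53 − 22.97 = 53.56 m.
|i_v| = |Δh| / Δz = 1.08 / 53.56 = 0.0202.
Head is higher in the shallow piezometer, so vertical flow is downward (recharge condition).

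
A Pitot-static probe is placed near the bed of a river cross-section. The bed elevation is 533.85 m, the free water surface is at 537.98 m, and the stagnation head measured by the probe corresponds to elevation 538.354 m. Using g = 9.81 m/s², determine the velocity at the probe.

Near the bed, under hydrostatic conditions, the piezometric head (z + ψ) equals the free-surface elevation, 537.98 m.
Velocity head = total − piezometric = 538.354 − 537.98 = 0.374 m.
v = √(2g·h_v) = √(2 × 9.81 × 0.374) = 2.71 m/s.

v ≈ 2.71 m/s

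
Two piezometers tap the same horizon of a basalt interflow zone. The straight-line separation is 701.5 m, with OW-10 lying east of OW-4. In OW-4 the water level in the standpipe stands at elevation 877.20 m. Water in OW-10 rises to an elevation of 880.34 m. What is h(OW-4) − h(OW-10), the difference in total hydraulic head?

Total head at OW-4: h = 877.20 m (water level in the piezometer is the total head).
Total head at OW-10: h = 880.34 m (water level in the piezometer is the total head).
Head difference: h(OW-4) − h(OW-10) = 877.20 − 880.34 = -3.14 m.

Δh ≈ -3.14 m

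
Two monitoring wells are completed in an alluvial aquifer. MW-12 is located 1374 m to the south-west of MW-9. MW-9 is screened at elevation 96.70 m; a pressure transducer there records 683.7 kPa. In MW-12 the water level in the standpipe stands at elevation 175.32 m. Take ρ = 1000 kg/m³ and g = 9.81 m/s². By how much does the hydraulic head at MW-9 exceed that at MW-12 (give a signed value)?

Pressure head at MW-9: ψ = P/(ρg) = 683.7×1000 / (1000 × 9.81) = 69.69 m.
Total head at MW-9: h = z + ψ = 96.70 + 69.69 = 166.39 m.
Total head at MW-12: h = 175.32 m (water level in the piezometer is the total head).
Head difference: h(MW-9) − h(MW-12) = 166.39 − 175.32 = -8.93 m.

Δh ≈ -8.93 m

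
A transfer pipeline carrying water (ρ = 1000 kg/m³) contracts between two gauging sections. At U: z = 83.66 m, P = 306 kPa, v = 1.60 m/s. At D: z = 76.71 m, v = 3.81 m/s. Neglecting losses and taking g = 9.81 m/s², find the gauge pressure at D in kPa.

Pressure head at U: ψ₁ = P₁/(ρg) = 306×1000 / (1000 × 9.81) = 31.19 m.
Velocity heads: v₁²/2g = 1.60²/19.62 = 0.130 m; v₂²/2g = 3.81²/19.62 = 0.740 m.
Total head H = z₁ + ψ₁ + v₁²/2g = 83.66 + 31.19 + 0.130 = 114.98 m.
ψ₂ = H − z₂ − v₂²/2g = 114.98 − 76.71 − 0.740 = 37.53 m.
P₂ = ρgψ₂ = 1000 × 9.81 × 37.53 ≈ 368 kPa.

P₂ ≈ 368 kPa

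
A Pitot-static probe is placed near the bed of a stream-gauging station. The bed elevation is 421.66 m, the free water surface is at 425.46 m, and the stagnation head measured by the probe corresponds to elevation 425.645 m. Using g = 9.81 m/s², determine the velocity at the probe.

v ≈ 1.91 m/s

Near the bed, under hydrostatic conditions, the piezometric head (z + ψ) equals the free-surface elevation, 425.46 m.
Velocity head = total − piezometric = 425.645 − 425.46 = 0.185 m.
v = √(2g·h_v) = √(2 × 9.81 × 0.185) = 1.91 m/s.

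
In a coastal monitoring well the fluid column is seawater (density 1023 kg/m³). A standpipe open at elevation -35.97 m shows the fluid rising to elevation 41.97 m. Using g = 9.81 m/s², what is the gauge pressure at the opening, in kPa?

P ≈ 782 kPa

Pressure head ψ = h − z = 41.97 − (-35.97) = 77.94 m.
P = ρgψ = 1023 × 9.81 × 77.94 = 782177 Pa ≈ 782 kPa.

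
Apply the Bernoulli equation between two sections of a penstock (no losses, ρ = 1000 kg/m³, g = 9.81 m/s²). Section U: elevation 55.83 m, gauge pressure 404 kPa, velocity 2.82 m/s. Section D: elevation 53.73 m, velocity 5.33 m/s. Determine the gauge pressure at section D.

P₂ ≈ 414 kPa

Pressure head at U: ψ₁ = P₁/(ρg) = 404×1000 / (1000 × 9.81) = 41.18 m.
Velocity heads: v₁²/2g = 2.82²/19.62 = 0.405 m; v₂²/2g = 5.33²/19.62 = 1.448 m.
Total head H = z₁ + ψ₁ + v₁²/2g = 55.83 + 41.18 + 0.405 = 97.41 m.
ψ₂ = H − z₂ − v₂²/2g = 97.41 − 53.73 − 1.448 = 42.23 m.
P₂ = ρgψ₂ = 1000 × 9.81 × 42.23 ≈ 414 kPa.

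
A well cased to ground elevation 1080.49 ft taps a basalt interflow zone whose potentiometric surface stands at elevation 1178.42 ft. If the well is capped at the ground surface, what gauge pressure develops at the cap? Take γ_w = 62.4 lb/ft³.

Head above the cap: Δh = 1178.42 − 1080.49 = 97.93 ft.
P = γΔh/144 = 62.4 × 97.93 / 144 = 42.4 psi.

P ≈ 42.4 psi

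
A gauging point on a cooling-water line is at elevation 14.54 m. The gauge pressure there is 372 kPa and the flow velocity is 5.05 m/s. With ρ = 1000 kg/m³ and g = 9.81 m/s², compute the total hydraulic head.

Pressure head ψ = P/(ρg) = 372×1000 / (1000 × 9.81) = 37.92 m.
Velocity head = v²/(2g) = 5.05² / (2 × 9.81) = 1.300 m.
h = z + ψ + v²/(2g) = 14.54 + 37.92 + 1.300 = 53.76 m.

h ≈ 53.76 m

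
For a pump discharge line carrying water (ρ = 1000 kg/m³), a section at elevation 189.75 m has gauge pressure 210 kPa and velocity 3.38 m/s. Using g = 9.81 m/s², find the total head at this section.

Pressure head ψ = P/(ρg) = 210×1000 / (1000 × 9.81) = 21.41 m.
Velocity head = v²/(2g) = 3.38² / (2 × 9.81) = 0.582 m.
h = z + ψ + v²/(2g) = 189.75 + 21.41 + 0.582 = 211.74 m.

h ≈ 211.74 m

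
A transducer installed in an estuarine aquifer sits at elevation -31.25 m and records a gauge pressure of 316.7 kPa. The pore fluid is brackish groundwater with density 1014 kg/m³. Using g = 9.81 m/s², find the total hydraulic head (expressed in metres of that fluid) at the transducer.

h ≈ 0.59 m

ψ = P/(ρg) = 316.7×1000 / (1014 × 9.81) = 31.84 m.
h = z + ψ = -31.25 + 31.84 = 0.59 m.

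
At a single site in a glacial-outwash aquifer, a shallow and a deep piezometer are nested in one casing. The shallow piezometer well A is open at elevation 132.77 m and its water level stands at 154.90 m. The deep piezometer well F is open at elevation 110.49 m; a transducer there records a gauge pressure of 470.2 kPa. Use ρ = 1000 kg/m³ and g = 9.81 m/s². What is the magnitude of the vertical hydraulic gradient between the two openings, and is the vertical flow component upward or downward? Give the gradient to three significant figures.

|i_v| ≈ 0.158; vertical flow is upward

Total head at well A: h = 154.90 m (water level in the standpipe).
Pressure head at well F: ψ = P/(ρg) = 470.2×1000 / (1000 × 9.81) = 47.93 m.
Total head at well F: h = z + ψ = 110.49 + 47.93 = 158.42 m.
Δh = h(well A) − h(well F) = 154.90 − 158.42 = -3.52 m.
Vertical separation Δz = 132.77 − 110.49 = 22.28 m.
|i_v| = |Δh| / Δz = 3.52 / 22.28 = 0.158.
Head is higher in the deep piezometer, so vertical flow is upward (discharge condition).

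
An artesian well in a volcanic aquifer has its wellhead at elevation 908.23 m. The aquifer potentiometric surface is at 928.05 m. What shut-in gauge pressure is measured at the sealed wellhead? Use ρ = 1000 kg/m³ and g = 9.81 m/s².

P ≈ 194 kPa

Head above the cap: Δh = 928.05 − 908.23 = 19.82 m.
P = ρgΔh = 1000 × 9.81 × 19.82 = 194434 Pa ≈ 194 kPa.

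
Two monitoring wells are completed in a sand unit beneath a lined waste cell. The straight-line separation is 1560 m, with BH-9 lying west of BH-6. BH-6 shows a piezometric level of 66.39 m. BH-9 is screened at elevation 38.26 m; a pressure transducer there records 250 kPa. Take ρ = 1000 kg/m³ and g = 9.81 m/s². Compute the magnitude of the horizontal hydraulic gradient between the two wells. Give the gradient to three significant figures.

i ≈ 0.00170

Total head at BH-6: h = 66.39 m (water level in the piezometer is the total head).
Pressure head at BH-9: ψ = P/(ρg) = 250×1000 / (1000 × 9.81) = 25.48 m.
Total head at BH-9: h = z + ψ = 38.26 + 25.48 = 63.74 m.
Head difference: h(BH-6) − h(BH-9) = 66.39 − 63.74 = 2.65 m.
Hydraulic gradient: i = |Δh| / L = 2.65 / 1560 = 0.00170.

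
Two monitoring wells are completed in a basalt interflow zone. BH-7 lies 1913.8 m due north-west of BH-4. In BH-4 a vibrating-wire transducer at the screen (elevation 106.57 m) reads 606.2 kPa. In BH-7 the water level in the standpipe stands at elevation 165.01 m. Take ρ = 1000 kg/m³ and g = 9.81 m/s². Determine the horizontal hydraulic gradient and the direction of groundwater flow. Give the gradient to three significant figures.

Pressure head at BH-4: ψ = P/(ρg) = 606.2×1000 / (1000 × 9.81) = 61.79 m.
Total head at BH-4: h = z + ψ = 106.57 + 61.79 = 168.36 m.
Total head at BH-7: h = 165.01 m (water level in the piezometer is the total head).
Head difference: h(BH-4) − h(BH-7) = 168.36 − 165.01 = 3.35 m.
Hydraulic gradient: i = |Δh| / L = 3.35 / 1913.8 = 0.00175.
Flow is from higher to lower head: from BH-4 toward BH-7, i.e. toward the north-west.

i ≈ 0.00175; groundwater flows toward the north-west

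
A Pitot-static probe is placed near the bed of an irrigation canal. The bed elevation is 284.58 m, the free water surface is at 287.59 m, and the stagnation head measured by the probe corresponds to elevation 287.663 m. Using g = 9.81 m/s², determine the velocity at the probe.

v ≈ 1.20 m/s

Near the bed, under hydrostatic conditions, the piezometric head (z + ψ) equals the free-surface elevation, 287.59 m.
Velocity head = total − piezometric = 287.663 − 287.59 = 0.073 m.
v = √(2g·h_v) = √(2 × 9.81 × 0.073) = 1.20 m/s.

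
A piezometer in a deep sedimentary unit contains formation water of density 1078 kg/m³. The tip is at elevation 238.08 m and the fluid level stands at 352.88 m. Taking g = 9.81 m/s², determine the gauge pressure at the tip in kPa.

P ≈ 1210 kPa

Pressure head ψ = h − z = 352.88 − 238.08 = 114.80 m.
P = ρgψ = 1078 × 9.81 × 114.80 = 1214031 Pa ≈ 1210 kPa.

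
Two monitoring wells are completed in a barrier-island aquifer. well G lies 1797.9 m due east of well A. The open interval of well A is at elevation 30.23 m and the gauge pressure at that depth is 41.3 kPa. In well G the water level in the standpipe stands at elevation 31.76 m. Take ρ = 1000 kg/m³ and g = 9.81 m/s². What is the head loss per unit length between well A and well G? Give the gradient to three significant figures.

Pressure head at well A: ψ = P/(ρg) = 41.3×1000 / (1000 × 9.81) = 4.21 m.
Total head at well A: h = z + ψ = 30.23 + 4.21 = 34.44 m.
Total head at well G: h = 31.76 m (water level in the piezometer is the total head).
Head difference: h(well A) − h(well G) = 34.44 − 31.76 = 2.68 m.
Hydraulic gradient: i = |Δh| / L = 2.68 / 1797.9 = 0.00149.

i ≈ 0.00149 m/m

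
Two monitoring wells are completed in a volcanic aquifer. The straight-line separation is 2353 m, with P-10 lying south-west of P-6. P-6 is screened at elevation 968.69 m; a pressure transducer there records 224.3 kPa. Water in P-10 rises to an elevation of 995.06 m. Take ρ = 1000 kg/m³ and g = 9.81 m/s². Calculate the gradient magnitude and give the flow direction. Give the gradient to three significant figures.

i ≈ 0.00149; groundwater flows toward the north-east

Pressure head at P-6: ψ = P/(ρg) = 224.3×1000 / (1000 × 9.81) = 22.86 m.
Total head at P-6: h = z + ψ = 968.69 + 22.86 = 991.55 m.
Total head at P-10: h = 995.06 m (water level in the piezometer is the total head).
Head difference: h(P-6) − h(P-10) = 991.55 − 995.06 = -3.51 m.
Hydraulic gradient: i = |Δh| / L = 3.51 / 2353 = 0.00149.
Flow is from higher to lower head: from P-10 toward P-6, i.e. toward the north-east.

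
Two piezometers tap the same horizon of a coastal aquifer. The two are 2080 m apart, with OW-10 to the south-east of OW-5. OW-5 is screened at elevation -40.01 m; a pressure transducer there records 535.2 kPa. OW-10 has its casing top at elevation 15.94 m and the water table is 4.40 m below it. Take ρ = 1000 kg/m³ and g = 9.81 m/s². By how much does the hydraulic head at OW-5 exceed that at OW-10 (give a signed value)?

Δh ≈ 3.01 m

Pressure head at OW-5: ψ = P/(ρg) = 535.2×1000 / (1000 × 9.81) = 54.56 m.
Total head at OW-5: h = z + ψ = -40.01 + 54.56 = 14.55 m.
Total head at OW-10: h = 15.94 − 4.40 = 11.54 m.
Head difference: h(OW-5) − h(OW-10) = 14.55 − 11.54 = 3.01 m.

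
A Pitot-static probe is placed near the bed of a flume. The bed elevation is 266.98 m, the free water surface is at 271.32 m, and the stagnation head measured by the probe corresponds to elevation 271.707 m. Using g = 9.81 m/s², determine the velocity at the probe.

v ≈ 2.76 m/s

Near the bed, under hydrostatic conditions, the piezometric head (z + ψ) equals the free-surface elevation, 271.32 m.
Velocity head = total − piezometric = 271.707 − 271.32 = 0.387 m.
v = √(2g·h_v) = √(2 × 9.81 × 0.387) = 2.76 m/s.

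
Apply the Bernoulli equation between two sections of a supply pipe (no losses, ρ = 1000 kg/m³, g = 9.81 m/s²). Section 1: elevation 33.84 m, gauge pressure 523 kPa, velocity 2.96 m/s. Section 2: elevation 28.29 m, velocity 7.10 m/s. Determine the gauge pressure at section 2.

P₂ ≈ 557 kPa

Pressure head at 1: ψ₁ = P₁/(ρg) = 523×1000 / (1000 × 9.81) = 53.31 m.
Velocity heads: v₁²/2g = 2.96²/19.62 = 0.447 m; v₂²/2g = 7.10²/19.62 = 2.569 m.
Total head H = z₁ + ψ₁ + v₁²/2g = 33.84 + 53.31 + 0.447 = 87.60 m.
ψ₂ = H − z₂ − v₂²/2g = 87.60 − 28.29 − 2.569 = 56.74 m.
P₂ = ρgψ₂ = 1000 × 9.81 × 56.74 ≈ 557 kPa.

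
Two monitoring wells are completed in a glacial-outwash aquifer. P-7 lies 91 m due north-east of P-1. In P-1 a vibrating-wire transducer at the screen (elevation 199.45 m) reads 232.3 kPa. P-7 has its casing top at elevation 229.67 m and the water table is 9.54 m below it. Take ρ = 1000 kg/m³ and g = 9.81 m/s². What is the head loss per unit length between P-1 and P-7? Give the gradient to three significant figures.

Pressure head at P-1: ψ = P/(ρg) = 232.3×1000 / (1000 × 9.81) = 23.68 m.
Total head at P-1: h = z + ψ = 199.45 + 23.68 = 223.13 m.
Total head at P-7: h = 229.67 − 9.54 = 220.13 m.
Head difference: h(P-1) − h(P-7) = 223.13 − 220.13 = 3.00 m.
Hydraulic gradient: i = |Δh| / L = 3.00 / 91 = 0.0330.

i ≈ 0.0330 m/m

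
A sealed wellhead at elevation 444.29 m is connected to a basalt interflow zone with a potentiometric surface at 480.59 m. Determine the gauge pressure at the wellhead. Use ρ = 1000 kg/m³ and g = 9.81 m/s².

P ≈ 356 kPa

Head above the cap: Δh = 480.59 − 444.29 = 36.30 m.
P = ρgΔh = 1000 × 9.81 × 36.30 = 356103 Pa ≈ 356 kPa.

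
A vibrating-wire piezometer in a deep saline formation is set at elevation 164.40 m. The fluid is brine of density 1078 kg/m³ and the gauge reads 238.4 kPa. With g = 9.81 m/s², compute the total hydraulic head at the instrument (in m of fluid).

ψ = P/(ρg) = 238.4×1000 / (1078 × 9.81) = 22.54 m.
h = z + ψ = 164.40 + 22.54 = 186.94 m.

h ≈ 186.94 m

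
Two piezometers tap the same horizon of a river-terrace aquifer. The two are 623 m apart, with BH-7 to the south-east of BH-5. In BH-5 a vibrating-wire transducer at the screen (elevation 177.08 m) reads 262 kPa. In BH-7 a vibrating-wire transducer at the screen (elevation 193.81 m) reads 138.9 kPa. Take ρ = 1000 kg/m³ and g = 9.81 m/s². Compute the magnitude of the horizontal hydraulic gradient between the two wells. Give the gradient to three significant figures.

i ≈ 0.00671

Pressure head at BH-5: ψ = P/(ρg) = 262×1000 / (1000 × 9.81) = 26.71 m.
Total head at BH-5: h = z + ψ = 177.08 + 26.71 = 203.79 m.
Pressure head at BH-7: ψ = P/(ρg) = 138.9×1000 / (1000 × 9.81) = 14.16 m.
Total head at BH-7: h = z + ψ = 193.81 + 14.16 = 207.97 m.
Head difference: h(BH-5) − h(BH-7) = 203.79 − 207.97 = -4.18 m.
Hydraulic gradient: i = |Δh| / L = 4.18 / 623 = 0.00671.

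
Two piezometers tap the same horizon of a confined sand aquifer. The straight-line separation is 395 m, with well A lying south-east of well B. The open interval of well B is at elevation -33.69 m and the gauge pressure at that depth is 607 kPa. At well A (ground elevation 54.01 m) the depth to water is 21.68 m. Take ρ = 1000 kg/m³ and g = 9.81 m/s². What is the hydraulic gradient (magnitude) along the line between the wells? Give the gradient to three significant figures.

Pressure head at well B: ψ = P/(ρg) = 607×1000 / (1000 × 9.81) = 61.88 m.
Total head at well B: h = z + ψ = -33.69 + 61.88 = 28.19 m.
Total head at well A: h = 54.01 − 21.68 = 32.33 m.
Head difference: h(well B) − h(well A) = 28.19 − 32.33 = -4.14 m.
Hydraulic gradient: i = |Δh| / L = 4.14 / 395 = 0.0105.

i ≈ 0.0105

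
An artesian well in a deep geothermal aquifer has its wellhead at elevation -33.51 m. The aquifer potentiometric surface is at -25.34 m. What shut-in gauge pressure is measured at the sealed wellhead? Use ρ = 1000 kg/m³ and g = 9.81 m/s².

Head above the cap: Δh = -25.34 − (-33.51) = 8.17 m.
P = ρgΔh = 1000 × 9.81 × 8.17 = 80148 Pa ≈ 80.1 kPa.

P ≈ 80.1 kPa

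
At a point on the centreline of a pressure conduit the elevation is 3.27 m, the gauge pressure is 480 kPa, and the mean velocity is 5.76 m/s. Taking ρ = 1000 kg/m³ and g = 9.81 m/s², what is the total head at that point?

h ≈ 53.89 m

Pressure head ψ = P/(ρg) = 480×1000 / (1000 × 9.81) = 48.93 m.
Velocity head = v²/(2g) = 5.76² / (2 × 9.81) = 1.691 m.
h = z + ψ + v²/(2g) = 3.27 + 48.93 + 1.691 = 53.89 m.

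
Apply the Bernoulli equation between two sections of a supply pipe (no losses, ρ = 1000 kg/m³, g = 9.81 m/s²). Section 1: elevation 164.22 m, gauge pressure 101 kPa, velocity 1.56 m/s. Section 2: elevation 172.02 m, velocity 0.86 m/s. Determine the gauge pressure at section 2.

Pressure head at 1: ψ₁ = P₁/(ρg) = 101×1000 / (1000 × 9.81) = 10.30 m.
Velocity heads: v₁²/2g = 1.56²/19.62 = 0.124 m; v₂²/2g = 0.86²/19.62 = 0.038 m.
Total head H = z₁ + ψ₁ + v₁²/2g = 164.22 + 10.30 + 0.124 = 174.64 m.
ψ₂ = H − z₂ − v₂²/2g = 174.64 − 172.02 − 0.038 = 2.58 m.
P₂ = ρgψ₂ = 1000 × 9.81 × 2.58 ≈ 25.3 kPa.

P₂ ≈ 25.3 kPa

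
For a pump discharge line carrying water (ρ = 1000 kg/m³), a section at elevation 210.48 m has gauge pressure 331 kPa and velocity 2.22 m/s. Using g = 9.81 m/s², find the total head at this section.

Pressure head ψ = P/(ρg) = 331×1000 / (1000 × 9.81) = 33.74 m.
Velocity head = v²/(2g) = 2.22² / (2 × 9.81) = 0.251 m.
h = z + ψ + v²/(2g) = 210.48 + 33.74 + 0.251 = 244.47 m.

h ≈ 244.47 m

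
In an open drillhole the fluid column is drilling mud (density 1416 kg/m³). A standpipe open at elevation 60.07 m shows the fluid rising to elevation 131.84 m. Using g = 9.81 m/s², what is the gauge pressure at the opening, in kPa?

Pressure head ψ = h − z = 131.84 − 60.07 = 71.77 m.
P = ρgψ = 1416 × 9.81 × 71.77 = 996954 Pa ≈ 997 kPa.

P ≈ 997 kPa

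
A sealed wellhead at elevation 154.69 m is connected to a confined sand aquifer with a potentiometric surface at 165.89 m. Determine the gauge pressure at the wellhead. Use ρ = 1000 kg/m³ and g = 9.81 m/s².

Head above the cap: Δh = 165.89 − 154.69 = 11.20 m.
P = ρgΔh = 1000 × 9.81 × 11.20 = 109872 Pa ≈ 110 kPa.

P ≈ 110 kPa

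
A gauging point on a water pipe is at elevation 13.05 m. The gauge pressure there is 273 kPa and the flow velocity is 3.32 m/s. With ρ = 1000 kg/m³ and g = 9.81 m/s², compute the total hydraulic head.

Pressure head ψ = P/(ρg) = 273×1000 / (1000 × 9.81) = 27.83 m.
Velocity head = v²/(2g) = 3.32² / (2 × 9.81) = 0.562 m.
h = z + ψ + v²/(2g) = 13.05 + 27.83 + 0.562 = 41.44 m.

h ≈ 41.44 m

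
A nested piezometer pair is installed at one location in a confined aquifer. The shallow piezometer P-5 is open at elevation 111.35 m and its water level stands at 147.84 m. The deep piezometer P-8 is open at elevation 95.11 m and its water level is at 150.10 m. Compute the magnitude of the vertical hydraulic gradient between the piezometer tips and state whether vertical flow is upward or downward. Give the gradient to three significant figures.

|i_v| ≈ 0.139; vertical flow is upward

Total head at P-5: h = 147.84 m (water level in the standpipe).
Total head at P-8: h = 150.10 m.
Δh = h(P-5) − h(P-8) = 147.84 − 150.10 = -2.26 m.
Vertical separation Δz = 111.35 − 95.11 = 16.24 m.
|i_v| = |Δh| / Δz = 2.26 / 16.24 = 0.139.
Head is higher in the deep piezometer, so vertical flow is upward (discharge condition).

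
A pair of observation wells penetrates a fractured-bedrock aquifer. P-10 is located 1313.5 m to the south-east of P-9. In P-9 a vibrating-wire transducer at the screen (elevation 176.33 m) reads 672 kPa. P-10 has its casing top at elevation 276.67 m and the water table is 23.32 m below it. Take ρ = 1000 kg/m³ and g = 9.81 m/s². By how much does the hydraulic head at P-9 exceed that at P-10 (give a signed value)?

Pressure head at P-9: ψ = P/(ρg) = 672×1000 / (1000 × 9.81) = 68.50 m.
Total head at P-9: h = z + ψ = 176.33 + 68.50 = 244.83 m.
Total head at P-10: h = 276.67 − 23.32 = 253.35 m.
Head difference: h(P-9) − h(P-10) = 244.83 − 253.35 = -8.52 m.

Δh ≈ -8.52 m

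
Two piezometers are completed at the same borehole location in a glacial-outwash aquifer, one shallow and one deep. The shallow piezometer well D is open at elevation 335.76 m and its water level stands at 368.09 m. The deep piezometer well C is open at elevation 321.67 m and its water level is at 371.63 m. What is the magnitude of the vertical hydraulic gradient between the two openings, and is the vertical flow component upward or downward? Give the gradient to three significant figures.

Total head at well D: h = 368.09 m (water level in the standpipe).
Total head at well C: h = 371.63 m.
Δh = h(well D) − h(well C) = 368.09 − 371.63 = -3.54 m.
Vertical separation Δz = 335.76 − 321.67 = 14.09 m.
|i_v| = |Δh| / Δz = 3.54 / 14.09 = 0.251.
Head is higher in the deep piezometer, so vertical flow is upward (discharge condition).

|i_v| ≈ 0.251; vertical flow is upward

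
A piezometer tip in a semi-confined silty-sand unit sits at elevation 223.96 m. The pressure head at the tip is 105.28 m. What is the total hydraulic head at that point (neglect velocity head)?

h ≈ 329.24 m

h = z + ψ = 223.96 + 105.28 = 329.24 m.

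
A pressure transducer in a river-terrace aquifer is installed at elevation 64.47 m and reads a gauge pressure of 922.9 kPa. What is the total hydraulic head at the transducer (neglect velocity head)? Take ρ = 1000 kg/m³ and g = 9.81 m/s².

ψ = P/(ρg) = 922.9×1000 / (1000 × 9.81) = 94.08 m.
h = z + ψ = 64.47 + 94.08 = 158.55 m.

h ≈ 158.55 m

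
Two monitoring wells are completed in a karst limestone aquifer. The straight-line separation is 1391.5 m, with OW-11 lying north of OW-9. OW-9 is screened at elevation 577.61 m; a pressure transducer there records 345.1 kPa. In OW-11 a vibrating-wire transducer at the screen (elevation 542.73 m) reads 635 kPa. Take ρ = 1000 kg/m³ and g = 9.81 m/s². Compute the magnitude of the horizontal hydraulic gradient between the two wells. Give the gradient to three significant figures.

Pressure head at OW-9: ψ = P/(ρg) = 345.1×1000 / (1000 × 9.81) = 35.18 m.
Total head at OW-9: h = z + ψ = 577.61 + 35.18 = 612.79 m.
Pressure head at OW-11: ψ = P/(ρg) = 635×1000 / (1000 × 9.81) = 64.73 m.
Total head at OW-11: h = z + ψ = 542.73 + 64.73 = 607.46 m.
Head difference: h(OW-9) − h(OW-11) = 612.79 − 607.46 = 5.33 m.
Hydraulic gradient: i = |Δh| / L = 5.33 / 1391.5 = 0.00383.

i ≈ 0.00383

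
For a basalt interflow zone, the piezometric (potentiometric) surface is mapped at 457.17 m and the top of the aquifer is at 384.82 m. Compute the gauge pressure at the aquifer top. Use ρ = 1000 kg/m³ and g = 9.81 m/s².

P ≈ 710 kPa

Pressure head at the aquifer top: ψ = h − z = 457.17 − 384.82 = 72.35 m.
P = ρgψ = 1000 × 9.81 × 72.35 = 709754 Pa ≈ 710 kPa.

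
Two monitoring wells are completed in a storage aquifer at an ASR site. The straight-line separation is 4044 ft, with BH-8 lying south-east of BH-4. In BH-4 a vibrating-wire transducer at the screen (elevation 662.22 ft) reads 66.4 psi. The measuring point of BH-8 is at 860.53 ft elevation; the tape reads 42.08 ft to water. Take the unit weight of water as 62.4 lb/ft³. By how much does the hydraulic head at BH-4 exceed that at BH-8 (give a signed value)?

Δh ≈ -3.00 ft

Pressure head at BH-4: ψ = 144·P/γ = 144 × 66.4 / 62.4 = 153.23 ft.
Total head at BH-4: h = z + ψ = 662.22 + 153.23 = 815.45 ft.
Total head at BH-8: h = 860.53 − 42.08 = 818.45 ft.
Head difference: h(BH-4) − h(BH-8) = 815.45 − 818.45 = -3.00 ft.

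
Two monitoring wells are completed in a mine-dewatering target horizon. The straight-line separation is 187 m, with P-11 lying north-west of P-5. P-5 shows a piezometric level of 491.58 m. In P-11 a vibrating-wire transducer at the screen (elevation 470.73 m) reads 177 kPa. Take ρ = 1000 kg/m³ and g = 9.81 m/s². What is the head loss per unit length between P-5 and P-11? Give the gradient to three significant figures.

i ≈ 0.0150 m/m

Total head at P-5: h = 491.58 m (water level in the piezometer is the total head).
Pressure head at P-11: ψ = P/(ρg) = 177×1000 / (1000 × 9.81) = 18.04 m.
Total head at P-11: h = z + ψ = 470.73 + 18.04 = 488.77 m.
Head difference: h(P-5) − h(P-11) = 491.58 − 488.77 = 2.81 m.
Hydraulic gradient: i = |Δh| / L = 2.81 / 187 = 0.0150.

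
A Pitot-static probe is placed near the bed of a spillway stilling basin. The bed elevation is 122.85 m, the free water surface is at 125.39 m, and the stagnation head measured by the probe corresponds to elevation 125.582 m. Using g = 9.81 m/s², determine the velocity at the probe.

Near the bed, under hydrostatic conditions, the piezometric head (z + ψ) equals the free-surface elevation, 125.39 m.
Velocity head = total − piezometric = 125.582 − 125.39 = 0.192 m.
v = √(2g·h_v) = √(2 × 9.81 × 0.192) = 1.94 m/s.

v ≈ 1.94 m/s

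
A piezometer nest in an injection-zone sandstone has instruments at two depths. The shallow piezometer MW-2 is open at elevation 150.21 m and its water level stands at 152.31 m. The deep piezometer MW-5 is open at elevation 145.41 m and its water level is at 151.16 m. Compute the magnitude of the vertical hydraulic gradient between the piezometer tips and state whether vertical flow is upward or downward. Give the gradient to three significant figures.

|i_v| ≈ 0.240; vertical flow is downward

Total head at MW-2: h = 152.31 m (water level in the standpipe).
Total head at MW-5: h = 151.16 m.
Δh = h(MW-2) − h(MW-5) = 152.31 − 151.16 = 1.15 m.
Vertical separation Δz = 150.21 − 145.41 = 4.80 m.
|i_v| = |Δh| / Δz = 1.15 / 4.80 = 0.240.
Head is higher in the shallow piezometer, so vertical flow is downward (recharge condition).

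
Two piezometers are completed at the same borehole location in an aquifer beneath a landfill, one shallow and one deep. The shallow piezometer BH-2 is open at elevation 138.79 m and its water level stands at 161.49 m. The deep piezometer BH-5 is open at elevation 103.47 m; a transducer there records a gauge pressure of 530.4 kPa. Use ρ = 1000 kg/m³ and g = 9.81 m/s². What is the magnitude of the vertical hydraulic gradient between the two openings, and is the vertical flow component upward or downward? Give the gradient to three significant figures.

Total head at BH-2: h = 161.49 m (water level in the standpipe).
Pressure head at BH-5: ψ = P/(ρg) = 530.4×1000 / (1000 × 9.81) = 54.07 m.
Total head at BH-5: h = z + ψ = 103.47 + 54.07 = 157.54 m.
Δh = h(BH-2) − h(BH-5) = 161.49 − 157.54 = 3.95 m.
Vertical separation Δz = 138.79 − 103.47 = 35.32 m.
|i_v| = |Δh| / Δz = 3.95 / 35.32 = 0.112.
Head is higher in the shallow piezometer, so vertical flow is downward (recharge condition).

|i_v| ≈ 0.112; vertical flow is downward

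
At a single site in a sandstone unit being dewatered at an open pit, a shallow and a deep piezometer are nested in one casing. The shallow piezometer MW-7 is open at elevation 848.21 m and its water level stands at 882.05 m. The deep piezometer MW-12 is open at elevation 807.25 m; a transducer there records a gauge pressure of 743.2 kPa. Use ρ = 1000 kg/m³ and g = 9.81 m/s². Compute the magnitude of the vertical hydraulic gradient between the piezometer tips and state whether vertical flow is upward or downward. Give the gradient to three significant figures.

|i_v| ≈ 0.0234; vertical flow is upward

Total head at MW-7: h = 882.05 m (water level in the standpipe).
Pressure head at MW-12: ψ = P/(ρg) = 743.2×1000 / (1000 × 9.81) = 75.76 m.
Total head at MW-12: h = z + ψ = 807.25 + 75.76 = 883.01 m.
Δh = h(MW-7) − h(MW-12) = 882.05 − 883.01 = -0.96 m.
Vertical separation Δz = 848.21 − 807.25 = 40.96 m.
|i_v| = |Δh| / Δz = 0.96 / 40.96 = 0.0234.
Head is higher in the deep piezometer, so vertical flow is upward (discharge condition).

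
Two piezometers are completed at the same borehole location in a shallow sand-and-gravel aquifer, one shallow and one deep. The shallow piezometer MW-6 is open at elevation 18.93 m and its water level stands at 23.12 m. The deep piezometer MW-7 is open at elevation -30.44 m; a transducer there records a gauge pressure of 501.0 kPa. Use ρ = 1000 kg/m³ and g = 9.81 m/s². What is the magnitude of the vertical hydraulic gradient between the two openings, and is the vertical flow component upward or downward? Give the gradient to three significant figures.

Total head at MW-6: h = 23.12 m (water level in the standpipe).
Pressure head at MW-7: ψ = P/(ρg) = 501.0×1000 / (1000 × 9.81) = 51.07 m.
Total head at MW-7: h = z + ψ = -30.44 + 51.07 = 20.63 m.
Δh = h(MW-6) − h(MW-7) = 23.12 − 20.63 = 2.49 m.
Vertical separation Δz = 18.93 − (-30.44) = 49.37 m.
|i_v| = |Δh| / Δz = 2.49 / 49.37 = 0.0504.
Head is higher in the shallow piezometer, so vertical flow is downward (recharge condition).

|i_v| ≈ 0.0504; vertical flow is downward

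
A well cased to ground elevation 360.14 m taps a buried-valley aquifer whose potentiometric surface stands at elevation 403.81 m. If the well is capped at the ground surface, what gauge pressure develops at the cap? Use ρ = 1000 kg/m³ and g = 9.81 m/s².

P ≈ 428 kPa

Head above the cap: Δh = 403.81 − 360.14 = 43.67 m.
P = ρgΔh = 1000 × 9.81 × 43.67 = 428403 Pa ≈ 428 kPa.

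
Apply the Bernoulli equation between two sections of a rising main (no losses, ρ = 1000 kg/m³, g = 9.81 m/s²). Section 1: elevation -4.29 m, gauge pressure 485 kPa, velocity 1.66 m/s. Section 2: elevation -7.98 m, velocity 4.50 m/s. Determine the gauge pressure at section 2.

Pressure head at 1: ψ₁ = P₁/(ρg) = 485×1000 / (1000 × 9.81) = 49.44 m.
Velocity heads: v₁²/2g = 1.66²/19.62 = 0.140 m; v₂²/2g = 4.50²/19.62 = 1.032 m.
Total head H = z₁ + ψ₁ + v₁²/2g = -4.29 + 49.44 + 0.140 = 45.29 m.
ψ₂ = H − z₂ − v₂²/2g = 45.29 − (-7.98) − 1.032 = 52.24 m.
P₂ = ρgψ₂ = 1000 × 9.81 × 52.24 ≈ 512 kPa.

P₂ ≈ 512 kPa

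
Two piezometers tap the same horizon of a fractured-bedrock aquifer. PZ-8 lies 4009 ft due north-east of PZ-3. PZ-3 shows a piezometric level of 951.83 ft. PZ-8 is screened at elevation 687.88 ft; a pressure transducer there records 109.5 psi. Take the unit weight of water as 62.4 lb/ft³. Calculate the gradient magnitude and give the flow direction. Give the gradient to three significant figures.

Total head at PZ-3: h = 951.83 ft (water level in the piezometer is the total head).
Pressure head at PZ-8: ψ = 144·P/γ = 144 × 109.5 / 62.4 = 252.69 ft.
Total head at PZ-8: h = z + ψ = 687.88 + 252.69 = 940.57 ft.
Head difference: h(PZ-3) − h(PZ-8) = 951.83 − 940.57 = 11.26 ft.
Hydraulic gradient: i = |Δh| / L = 11.26 / 4009 = 0.00281.
Flow is from higher to lower head: from PZ-3 toward PZ-8, i.e. toward the north-east.

i ≈ 0.00281; groundwater flows toward the north-east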